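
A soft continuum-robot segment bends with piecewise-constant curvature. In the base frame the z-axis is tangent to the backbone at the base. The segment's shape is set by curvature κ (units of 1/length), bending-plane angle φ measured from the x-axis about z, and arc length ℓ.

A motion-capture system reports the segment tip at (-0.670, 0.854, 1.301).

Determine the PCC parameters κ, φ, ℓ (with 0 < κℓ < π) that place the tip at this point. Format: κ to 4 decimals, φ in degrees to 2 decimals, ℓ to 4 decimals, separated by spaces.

0.7562 128.12 1.8390

ρ = √(x²+y²) = √(-0.670² + 0.854²) = 1.08546
φ = atan2(y, x) mod 360° = atan2(0.854, -0.670) = 128.1157°
|p|² = ρ² + z² = 1.08546² + 1.301² = 2.87082
κ = 2ρ / |p|² = 2×1.08546 / 2.87082 = 0.75620
θ = 2·atan2(ρ, z) = 2·atan2(1.08546, 1.301) = 1.39065 rad
ℓ = θ/κ = 1.39065/0.75620 = 1.83899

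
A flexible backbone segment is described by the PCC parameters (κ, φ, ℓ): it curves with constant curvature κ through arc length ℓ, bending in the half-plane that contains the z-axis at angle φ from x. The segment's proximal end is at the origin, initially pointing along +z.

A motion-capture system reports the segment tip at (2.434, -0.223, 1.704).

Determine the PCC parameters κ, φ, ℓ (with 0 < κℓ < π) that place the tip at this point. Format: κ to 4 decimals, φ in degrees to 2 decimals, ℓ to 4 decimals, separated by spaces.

ρ = √(x²+y²) = √(2.434² + -0.223²) = 2.44419
φ = atan2(y, x) mod 360° = atan2(-0.223, 2.434) = 354.7652°
|p|² = ρ² + z² = 2.44419² + 1.704² = 8.87770
κ = 2ρ / |p|² = 2×2.44419 / 8.87770 = 0.55064
θ = 2·atan2(ρ, z) = 2·atan2(2.44419, 1.704) = 1.92395 rad
ℓ = θ/κ = 1.92395/0.55064 = 3.49405

0.5506 354.77 3.4941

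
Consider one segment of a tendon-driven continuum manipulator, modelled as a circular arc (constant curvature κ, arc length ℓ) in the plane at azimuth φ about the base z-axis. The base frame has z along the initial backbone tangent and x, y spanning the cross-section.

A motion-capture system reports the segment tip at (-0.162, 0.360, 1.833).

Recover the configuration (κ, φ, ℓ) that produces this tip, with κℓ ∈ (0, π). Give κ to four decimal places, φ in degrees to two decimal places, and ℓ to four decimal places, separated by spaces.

ρ = √(x²+y²) = √(-0.162² + 0.360²) = 0.39477
φ = atan2(y, x) mod 360° = atan2(0.360, -0.162) = 114.2277°
|p|² = ρ² + z² = 0.39477² + 1.833² = 3.51573
κ = 2ρ / |p|² = 2×0.39477 / 3.51573 = 0.22457
θ = 2·atan2(ρ, z) = 2·atan2(0.39477, 1.833) = 0.42426 rad
ℓ = θ/κ = 0.42426/0.22457 = 1.88917

0.2246 114.23 1.8892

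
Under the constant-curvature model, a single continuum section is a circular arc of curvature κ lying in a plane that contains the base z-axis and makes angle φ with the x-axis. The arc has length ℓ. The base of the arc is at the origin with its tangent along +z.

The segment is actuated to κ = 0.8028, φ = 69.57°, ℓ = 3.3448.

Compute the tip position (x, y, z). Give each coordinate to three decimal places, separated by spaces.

θ = κ·ℓ = 0.8028 × 3.3448 = 2.68521 rad
ρ = (1 − cos θ)/κ = (1 − -0.89765)/0.8028 = 2.36379
z = sin θ / κ = 0.44071/0.8028 = 0.54896
x = ρ cos φ = 2.36379 × cos(69.57°) = 0.82511
y = ρ sin φ = 2.36379 × sin(69.57°) = 2.21511

0.825 2.215 0.549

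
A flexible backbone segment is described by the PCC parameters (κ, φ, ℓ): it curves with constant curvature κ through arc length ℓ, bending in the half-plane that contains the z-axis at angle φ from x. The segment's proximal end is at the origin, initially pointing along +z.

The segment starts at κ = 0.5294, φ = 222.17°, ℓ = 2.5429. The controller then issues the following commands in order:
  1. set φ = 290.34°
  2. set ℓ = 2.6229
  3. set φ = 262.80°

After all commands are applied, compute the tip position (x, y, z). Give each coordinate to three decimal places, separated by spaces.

initial: κ=0.5294, φ=222.17°, ℓ=2.5429
cmd 1: set φ=290.34° → (κ,φ,ℓ)=(0.5294,290.34°,2.5429) → tip=(0.5104,-1.3767,1.8415)
cmd 2: set ℓ=2.6229 → (κ,φ,ℓ)=(0.5294,290.34°,2.6229) → tip=(0.5376,-1.4502,1.8577)
cmd 3: set φ=262.80° → (κ,φ,ℓ)=(0.5294,262.80°,2.6229) → tip=(-0.1938,-1.5344,1.8577)

-0.194 -1.534 1.858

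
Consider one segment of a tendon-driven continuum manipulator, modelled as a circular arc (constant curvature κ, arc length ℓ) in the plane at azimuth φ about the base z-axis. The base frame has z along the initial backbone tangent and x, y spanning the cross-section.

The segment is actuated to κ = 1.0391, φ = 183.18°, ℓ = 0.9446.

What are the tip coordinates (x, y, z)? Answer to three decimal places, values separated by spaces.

-0.427 -0.024 0.800

θ = κ·ℓ = 1.0391 × 0.9446 = 0.98153 rad
ρ = (1 − cos θ)/κ = (1 − 0.55575)/1.0391 = 0.42754
z = sin θ / κ = 0.83135/1.0391 = 0.80007
x = ρ cos φ = 0.42754 × cos(183.18°) = -0.42688
y = ρ sin φ = 0.42754 × sin(183.18°) = -0.02372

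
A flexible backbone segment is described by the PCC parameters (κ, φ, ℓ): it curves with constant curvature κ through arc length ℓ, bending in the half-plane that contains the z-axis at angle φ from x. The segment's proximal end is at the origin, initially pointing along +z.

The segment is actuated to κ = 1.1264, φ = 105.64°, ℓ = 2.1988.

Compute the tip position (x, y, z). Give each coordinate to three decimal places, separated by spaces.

-0.428 1.528 0.548

θ = κ·ℓ = 1.1264 × 2.1988 = 2.47673 rad
ρ = (1 − cos θ)/κ = (1 − -0.78700)/1.1264 = 1.58647
z = sin θ / κ = 0.61695/1.1264 = 0.54772
x = ρ cos φ = 1.58647 × cos(105.64°) = -0.42770
y = ρ sin φ = 1.58647 × sin(105.64°) = 1.52773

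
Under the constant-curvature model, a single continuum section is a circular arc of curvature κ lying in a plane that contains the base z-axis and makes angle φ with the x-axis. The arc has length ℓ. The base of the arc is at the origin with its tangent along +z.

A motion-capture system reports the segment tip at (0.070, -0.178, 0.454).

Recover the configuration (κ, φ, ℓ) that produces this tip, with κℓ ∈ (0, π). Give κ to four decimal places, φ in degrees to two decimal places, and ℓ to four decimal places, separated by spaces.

ρ = √(x²+y²) = √(0.070² + -0.178²) = 0.19127
φ = atan2(y, x) mod 360° = atan2(-0.178, 0.070) = 291.4677°
|p|² = ρ² + z² = 0.19127² + 0.454² = 0.24270
κ = 2ρ / |p|² = 2×0.19127 / 0.24270 = 1.57618
θ = 2·atan2(ρ, z) = 2·atan2(0.19127, 0.454) = 0.79746 rad
ℓ = θ/κ = 0.79746/1.57618 = 0.50595

1.5762 291.47 0.5059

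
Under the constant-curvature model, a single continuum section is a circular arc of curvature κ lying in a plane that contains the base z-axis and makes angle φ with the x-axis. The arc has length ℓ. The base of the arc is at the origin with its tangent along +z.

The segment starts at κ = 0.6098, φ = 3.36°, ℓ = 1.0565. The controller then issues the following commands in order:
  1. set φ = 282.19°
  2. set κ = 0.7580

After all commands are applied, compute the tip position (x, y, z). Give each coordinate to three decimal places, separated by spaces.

0.085 -0.392 0.947

initial: κ=0.6098, φ=3.36°, ℓ=1.0565
cmd 1: set φ=282.19° → (κ,φ,ℓ)=(0.6098,282.19°,1.0565) → tip=(0.0694,-0.3213,0.9849)
cmd 2: set κ=0.7580 → (κ,φ,ℓ)=(0.7580,282.19°,1.0565) → tip=(0.0847,-0.3919,0.9471)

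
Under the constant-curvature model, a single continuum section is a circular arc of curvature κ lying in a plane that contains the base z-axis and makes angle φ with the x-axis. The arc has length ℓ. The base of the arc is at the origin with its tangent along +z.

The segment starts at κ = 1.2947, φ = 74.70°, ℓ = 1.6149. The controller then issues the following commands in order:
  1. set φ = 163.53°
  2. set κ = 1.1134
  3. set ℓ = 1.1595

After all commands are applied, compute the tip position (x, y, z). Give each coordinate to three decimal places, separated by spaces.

-0.623 0.184 0.863

initial: κ=1.2947, φ=74.70°, ℓ=1.6149
cmd 1: set φ=163.53° → (κ,φ,ℓ)=(1.2947,163.53°,1.6149) → tip=(-1.1087,0.3278,0.6703)
cmd 2: set κ=1.1134 → (κ,φ,ℓ)=(1.1134,163.53°,1.6149) → tip=(-1.0553,0.3120,0.8751)
cmd 3: set ℓ=1.1595 → (κ,φ,ℓ)=(1.1134,163.53°,1.1595) → tip=(-0.6234,0.1843,0.8632)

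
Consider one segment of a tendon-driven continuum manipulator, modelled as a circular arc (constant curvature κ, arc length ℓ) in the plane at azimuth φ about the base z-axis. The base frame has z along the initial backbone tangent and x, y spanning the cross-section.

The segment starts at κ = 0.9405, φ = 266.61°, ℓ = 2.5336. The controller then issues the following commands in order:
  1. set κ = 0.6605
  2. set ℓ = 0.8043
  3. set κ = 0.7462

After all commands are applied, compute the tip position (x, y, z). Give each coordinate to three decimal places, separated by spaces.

initial: κ=0.9405, φ=266.61°, ℓ=2.5336
cmd 1: set κ=0.6605 → (κ,φ,ℓ)=(0.6605,266.61°,2.5336) → tip=(-0.0987,-1.6662,1.5060)
cmd 2: set ℓ=0.8043 → (κ,φ,ℓ)=(0.6605,266.61°,0.8043) → tip=(-0.0123,-0.2083,0.7670)
cmd 3: set κ=0.7462 → (κ,φ,ℓ)=(0.7462,266.61°,0.8043) → tip=(-0.0138,-0.2338,0.7569)

-0.014 -0.234 0.757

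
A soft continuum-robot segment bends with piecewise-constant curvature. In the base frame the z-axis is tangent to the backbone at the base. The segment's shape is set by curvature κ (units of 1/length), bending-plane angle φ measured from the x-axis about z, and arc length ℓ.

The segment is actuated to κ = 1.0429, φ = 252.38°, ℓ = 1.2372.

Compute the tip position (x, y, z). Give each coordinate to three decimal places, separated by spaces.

θ = κ·ℓ = 1.0429 × 1.2372 = 1.29028 rad
ρ = (1 − cos θ)/κ = (1 − 0.27686)/1.0429 = 0.69340
z = sin θ / κ = 0.96091/1.0429 = 0.92138
x = ρ cos φ = 0.69340 × cos(252.38°) = -0.20989
y = ρ sin φ = 0.69340 × sin(252.38°) = -0.66087

-0.210 -0.661 0.921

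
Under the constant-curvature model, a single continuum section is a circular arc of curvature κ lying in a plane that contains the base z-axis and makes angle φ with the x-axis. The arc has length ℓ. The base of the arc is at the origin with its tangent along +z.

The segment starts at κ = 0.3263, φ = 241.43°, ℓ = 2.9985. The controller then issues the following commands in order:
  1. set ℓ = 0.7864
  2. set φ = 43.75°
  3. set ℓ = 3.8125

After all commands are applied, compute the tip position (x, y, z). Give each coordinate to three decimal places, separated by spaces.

initial: κ=0.3263, φ=241.43°, ℓ=2.9985
cmd 1: set ℓ=0.7864 → (κ,φ,ℓ)=(0.3263,241.43°,0.7864) → tip=(-0.0480,-0.0881,0.7778)
cmd 2: set φ=43.75° → (κ,φ,ℓ)=(0.3263,43.75°,0.7864) → tip=(0.0725,0.0694,0.7778)
cmd 3: set ℓ=3.8125 → (κ,φ,ℓ)=(0.3263,43.75°,3.8125) → tip=(1.5032,1.4390,2.9025)

1.503 1.439 2.902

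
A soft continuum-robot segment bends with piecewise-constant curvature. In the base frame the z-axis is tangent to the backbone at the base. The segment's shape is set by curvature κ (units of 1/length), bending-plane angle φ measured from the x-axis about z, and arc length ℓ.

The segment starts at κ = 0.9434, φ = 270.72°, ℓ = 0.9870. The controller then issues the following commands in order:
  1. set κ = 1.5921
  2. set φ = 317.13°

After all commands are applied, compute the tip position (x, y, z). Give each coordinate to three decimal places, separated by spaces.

0.461 -0.428 0.628

initial: κ=0.9434, φ=270.72°, ℓ=0.9870
cmd 1: set κ=1.5921 → (κ,φ,ℓ)=(1.5921,270.72°,0.9870) → tip=(0.0079,-0.6284,0.6281)
cmd 2: set φ=317.13° → (κ,φ,ℓ)=(1.5921,317.13°,0.9870) → tip=(0.4606,-0.4276,0.6281)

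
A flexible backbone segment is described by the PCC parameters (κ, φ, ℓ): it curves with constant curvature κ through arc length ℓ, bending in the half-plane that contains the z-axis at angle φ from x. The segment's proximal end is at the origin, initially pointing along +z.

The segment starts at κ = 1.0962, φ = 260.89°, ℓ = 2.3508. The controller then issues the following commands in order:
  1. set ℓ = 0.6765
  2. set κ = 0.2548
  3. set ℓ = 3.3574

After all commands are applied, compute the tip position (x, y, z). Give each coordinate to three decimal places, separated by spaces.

-0.214 -1.334 2.963

initial: κ=1.0962, φ=260.89°, ℓ=2.3508
cmd 1: set ℓ=0.6765 → (κ,φ,ℓ)=(1.0962,260.89°,0.6765) → tip=(-0.0379,-0.2365,0.6162)
cmd 2: set κ=0.2548 → (κ,φ,ℓ)=(0.2548,260.89°,0.6765) → tip=(-0.0092,-0.0574,0.6732)
cmd 3: set ℓ=3.3574 → (κ,φ,ℓ)=(0.2548,260.89°,3.3574) → tip=(-0.2138,-1.3336,2.9626)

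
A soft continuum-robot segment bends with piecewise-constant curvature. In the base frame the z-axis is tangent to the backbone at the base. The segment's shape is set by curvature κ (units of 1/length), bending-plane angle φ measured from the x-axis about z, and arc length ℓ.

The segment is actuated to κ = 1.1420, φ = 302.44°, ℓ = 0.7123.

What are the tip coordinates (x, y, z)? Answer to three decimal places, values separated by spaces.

θ = κ·ℓ = 1.1420 × 0.7123 = 0.81345 rad
ρ = (1 − cos θ)/κ = (1 − 0.68700)/1.1420 = 0.27408
z = sin θ / κ = 0.72666/1.1420 = 0.63630
x = ρ cos φ = 0.27408 × cos(302.44°) = 0.14702
y = ρ sin φ = 0.27408 × sin(302.44°) = -0.23131

0.147 -0.231 0.636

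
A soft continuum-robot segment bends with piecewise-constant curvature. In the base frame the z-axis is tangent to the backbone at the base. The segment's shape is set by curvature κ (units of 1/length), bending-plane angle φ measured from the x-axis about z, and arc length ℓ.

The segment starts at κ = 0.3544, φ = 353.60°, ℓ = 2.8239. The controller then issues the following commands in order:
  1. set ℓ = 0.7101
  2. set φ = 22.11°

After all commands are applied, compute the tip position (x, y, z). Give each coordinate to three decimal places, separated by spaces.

initial: κ=0.3544, φ=353.60°, ℓ=2.8239
cmd 1: set ℓ=0.7101 → (κ,φ,ℓ)=(0.3544,353.60°,0.7101) → tip=(0.0883,-0.0099,0.7026)
cmd 2: set φ=22.11° → (κ,φ,ℓ)=(0.3544,22.11°,0.7101) → tip=(0.0823,0.0335,0.7026)

0.082 0.033 0.703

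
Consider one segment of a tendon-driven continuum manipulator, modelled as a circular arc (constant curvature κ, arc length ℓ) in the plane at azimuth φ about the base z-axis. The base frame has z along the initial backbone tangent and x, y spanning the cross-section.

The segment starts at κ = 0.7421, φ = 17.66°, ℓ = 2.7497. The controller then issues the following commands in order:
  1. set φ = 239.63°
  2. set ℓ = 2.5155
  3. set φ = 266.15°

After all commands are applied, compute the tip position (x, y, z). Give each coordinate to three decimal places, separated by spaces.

-0.117 -1.737 1.289

initial: κ=0.7421, φ=17.66°, ℓ=2.7497
cmd 1: set φ=239.63° → (κ,φ,ℓ)=(0.7421,239.63°,2.7497) → tip=(-0.9897,-1.6889,1.2016)
cmd 2: set ℓ=2.5155 → (κ,φ,ℓ)=(0.7421,239.63°,2.5155) → tip=(-0.8800,-1.5017,1.2889)
cmd 3: set φ=266.15° → (κ,φ,ℓ)=(0.7421,266.15°,2.5155) → tip=(-0.1169,-1.7366,1.2889)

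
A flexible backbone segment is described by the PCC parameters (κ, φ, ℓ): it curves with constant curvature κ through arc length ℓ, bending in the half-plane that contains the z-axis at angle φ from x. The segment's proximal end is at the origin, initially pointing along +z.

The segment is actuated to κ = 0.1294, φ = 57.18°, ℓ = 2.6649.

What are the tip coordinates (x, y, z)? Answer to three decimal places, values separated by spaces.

θ = κ·ℓ = 0.1294 × 2.6649 = 0.34484 rad
ρ = (1 − cos θ)/κ = (1 − 0.94113)/0.1294 = 0.45494
z = sin θ / κ = 0.33804/0.1294 = 2.61240
x = ρ cos φ = 0.45494 × cos(57.18°) = 0.24658
y = ρ sin φ = 0.45494 × sin(57.18°) = 0.38232

0.247 0.382 2.612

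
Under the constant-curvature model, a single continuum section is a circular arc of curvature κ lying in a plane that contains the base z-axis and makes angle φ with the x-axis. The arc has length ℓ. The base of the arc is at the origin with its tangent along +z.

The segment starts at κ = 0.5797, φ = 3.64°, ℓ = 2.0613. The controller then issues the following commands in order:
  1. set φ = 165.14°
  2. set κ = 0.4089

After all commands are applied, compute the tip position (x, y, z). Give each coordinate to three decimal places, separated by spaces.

-0.791 0.210 1.826

initial: κ=0.5797, φ=3.64°, ℓ=2.0613
cmd 1: set φ=165.14° → (κ,φ,ℓ)=(0.5797,165.14°,2.0613) → tip=(-1.0553,0.2800,1.6046)
cmd 2: set κ=0.4089 → (κ,φ,ℓ)=(0.4089,165.14°,2.0613) → tip=(-0.7911,0.2099,1.8258)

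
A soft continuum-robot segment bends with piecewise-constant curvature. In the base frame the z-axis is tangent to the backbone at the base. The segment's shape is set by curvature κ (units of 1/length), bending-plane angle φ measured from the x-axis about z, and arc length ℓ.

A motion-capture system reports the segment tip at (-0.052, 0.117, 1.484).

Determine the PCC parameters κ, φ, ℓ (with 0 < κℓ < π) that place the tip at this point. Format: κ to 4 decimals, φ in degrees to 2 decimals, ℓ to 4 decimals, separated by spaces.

ρ = √(x²+y²) = √(-0.052² + 0.117²) = 0.12804
φ = atan2(y, x) mod 360° = atan2(0.117, -0.052) = 113.9625°
|p|² = ρ² + z² = 0.12804² + 1.484² = 2.21865
κ = 2ρ / |p|² = 2×0.12804 / 2.21865 = 0.11542
θ = 2·atan2(ρ, z) = 2·atan2(0.12804, 1.484) = 0.17213 rad
ℓ = θ/κ = 0.17213/0.11542 = 1.49135

0.1154 113.96 1.4914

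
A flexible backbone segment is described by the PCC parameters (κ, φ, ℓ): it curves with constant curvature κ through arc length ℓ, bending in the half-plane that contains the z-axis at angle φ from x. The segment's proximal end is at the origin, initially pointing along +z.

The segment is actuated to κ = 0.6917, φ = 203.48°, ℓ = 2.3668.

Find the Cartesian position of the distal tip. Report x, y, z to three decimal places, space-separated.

-1.414 -0.614 1.443

θ = κ·ℓ = 0.6917 × 2.3668 = 1.63712 rad
ρ = (1 − cos θ)/κ = (1 − -0.06627)/0.6917 = 1.54152
z = sin θ / κ = 0.99780/0.6917 = 1.44254
x = ρ cos φ = 1.54152 × cos(203.48°) = -1.41388
y = ρ sin φ = 1.54152 × sin(203.48°) = -0.61419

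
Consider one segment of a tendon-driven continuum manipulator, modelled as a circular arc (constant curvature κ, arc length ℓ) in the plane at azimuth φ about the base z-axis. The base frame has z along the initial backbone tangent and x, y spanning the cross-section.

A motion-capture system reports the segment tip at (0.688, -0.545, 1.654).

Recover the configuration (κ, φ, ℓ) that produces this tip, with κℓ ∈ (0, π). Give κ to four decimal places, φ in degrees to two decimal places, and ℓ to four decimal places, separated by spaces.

0.5007 321.62 1.9488

ρ = √(x²+y²) = √(0.688² + -0.545²) = 0.87771
φ = atan2(y, x) mod 360° = atan2(-0.545, 0.688) = 321.6155°
|p|² = ρ² + z² = 0.87771² + 1.654² = 3.50608
κ = 2ρ / |p|² = 2×0.87771 / 3.50608 = 0.50068
θ = 2·atan2(ρ, z) = 2·atan2(0.87771, 1.654) = 0.97574 rad
ℓ = θ/κ = 0.97574/0.50068 = 1.94885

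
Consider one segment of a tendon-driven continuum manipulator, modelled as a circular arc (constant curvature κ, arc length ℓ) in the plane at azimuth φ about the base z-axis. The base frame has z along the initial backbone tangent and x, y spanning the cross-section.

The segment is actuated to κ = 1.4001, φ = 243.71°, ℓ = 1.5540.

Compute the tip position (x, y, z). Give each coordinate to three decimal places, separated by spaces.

-0.496 -1.005 0.587

θ = κ·ℓ = 1.4001 × 1.5540 = 2.17576 rad
ρ = (1 − cos θ)/κ = (1 − -0.56873)/1.4001 = 1.12044
z = sin θ / κ = 0.82253/1.4001 = 0.58748
x = ρ cos φ = 1.12044 × cos(243.71°) = -0.49626
y = ρ sin φ = 1.12044 × sin(243.71°) = -1.00455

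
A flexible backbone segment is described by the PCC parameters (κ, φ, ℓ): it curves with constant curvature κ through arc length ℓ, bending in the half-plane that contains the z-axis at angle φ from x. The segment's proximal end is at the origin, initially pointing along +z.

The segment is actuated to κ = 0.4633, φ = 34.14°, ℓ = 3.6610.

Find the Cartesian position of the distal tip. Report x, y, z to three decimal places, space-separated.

θ = κ·ℓ = 0.4633 × 3.6610 = 1.69614 rad
ρ = (1 − cos θ)/κ = (1 − -0.12502)/0.4633 = 2.42827
z = sin θ / κ = 0.99215/0.4633 = 2.14149
x = ρ cos φ = 2.42827 × cos(34.14°) = 2.00980
y = ρ sin φ = 2.42827 × sin(34.14°) = 1.36279

2.010 1.363 2.141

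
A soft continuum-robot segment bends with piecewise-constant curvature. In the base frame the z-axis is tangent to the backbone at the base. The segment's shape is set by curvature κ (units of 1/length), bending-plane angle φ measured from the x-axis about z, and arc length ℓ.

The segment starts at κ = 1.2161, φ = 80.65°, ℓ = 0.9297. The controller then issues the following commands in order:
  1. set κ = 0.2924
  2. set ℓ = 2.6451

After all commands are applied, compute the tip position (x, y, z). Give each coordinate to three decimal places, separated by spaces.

initial: κ=1.2161, φ=80.65°, ℓ=0.9297
cmd 1: set κ=0.2924 → (κ,φ,ℓ)=(0.2924,80.65°,0.9297) → tip=(0.0204,0.1239,0.9183)
cmd 2: set ℓ=2.6451 → (κ,φ,ℓ)=(0.2924,80.65°,2.6451) → tip=(0.1581,0.9600,2.3892)

0.158 0.960 2.389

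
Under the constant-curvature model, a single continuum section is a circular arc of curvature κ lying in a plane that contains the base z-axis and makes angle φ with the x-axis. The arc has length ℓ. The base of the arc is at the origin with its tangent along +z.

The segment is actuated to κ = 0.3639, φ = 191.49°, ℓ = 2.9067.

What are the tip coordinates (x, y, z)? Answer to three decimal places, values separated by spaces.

-1.371 -0.279 2.394

θ = κ·ℓ = 0.3639 × 2.9067 = 1.05775 rad
ρ = (1 − cos θ)/κ = (1 − 0.49084)/0.3639 = 1.39919
z = sin θ / κ = 0.87125/0.3639 = 2.39421
x = ρ cos φ = 1.39919 × cos(191.49°) = -1.37115
y = ρ sin φ = 1.39919 × sin(191.49°) = -0.27871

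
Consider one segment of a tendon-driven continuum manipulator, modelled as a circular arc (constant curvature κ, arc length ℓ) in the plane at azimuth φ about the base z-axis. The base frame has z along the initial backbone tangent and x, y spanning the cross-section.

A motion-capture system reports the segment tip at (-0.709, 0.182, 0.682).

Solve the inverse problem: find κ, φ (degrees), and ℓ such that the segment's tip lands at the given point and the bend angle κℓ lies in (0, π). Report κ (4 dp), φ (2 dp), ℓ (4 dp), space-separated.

ρ = √(x²+y²) = √(-0.709² + 0.182²) = 0.73199
φ = atan2(y, x) mod 360° = atan2(0.182, -0.709) = 165.6031°
|p|² = ρ² + z² = 0.73199² + 0.682² = 1.00093
κ = 2ρ / |p|² = 2×0.73199 / 1.00093 = 1.46262
θ = 2·atan2(ρ, z) = 2·atan2(0.73199, 0.682) = 1.64147 rad
ℓ = θ/κ = 1.64147/1.46262 = 1.12228

1.4626 165.60 1.1223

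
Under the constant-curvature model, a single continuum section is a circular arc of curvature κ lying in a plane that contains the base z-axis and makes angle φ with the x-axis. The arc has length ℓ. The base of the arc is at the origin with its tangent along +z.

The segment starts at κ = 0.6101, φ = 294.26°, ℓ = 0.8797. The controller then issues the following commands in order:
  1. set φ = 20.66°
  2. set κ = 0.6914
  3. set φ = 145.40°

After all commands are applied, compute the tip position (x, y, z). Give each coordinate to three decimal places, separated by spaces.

initial: κ=0.6101, φ=294.26°, ℓ=0.8797
cmd 1: set φ=20.66° → (κ,φ,ℓ)=(0.6101,20.66°,0.8797) → tip=(0.2156,0.0813,0.8381)
cmd 2: set κ=0.6914 → (κ,φ,ℓ)=(0.6914,20.66°,0.8797) → tip=(0.2427,0.0915,0.8265)
cmd 3: set φ=145.40° → (κ,φ,ℓ)=(0.6914,145.40°,0.8797) → tip=(-0.2135,0.1473,0.8265)

-0.214 0.147 0.826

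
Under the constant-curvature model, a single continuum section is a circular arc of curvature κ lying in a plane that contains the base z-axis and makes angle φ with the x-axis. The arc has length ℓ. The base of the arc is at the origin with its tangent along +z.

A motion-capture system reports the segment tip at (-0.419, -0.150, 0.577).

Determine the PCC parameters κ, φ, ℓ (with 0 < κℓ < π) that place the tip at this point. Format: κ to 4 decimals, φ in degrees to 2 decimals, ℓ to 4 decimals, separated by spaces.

1.6763 199.70 0.7839

ρ = √(x²+y²) = √(-0.419² + -0.150²) = 0.44504
φ = atan2(y, x) mod 360° = atan2(-0.150, -0.419) = 199.6971°
|p|² = ρ² + z² = 0.44504² + 0.577² = 0.53099
κ = 2ρ / |p|² = 2×0.44504 / 0.53099 = 1.67627
θ = 2·atan2(ρ, z) = 2·atan2(0.44504, 0.577) = 1.31399 rad
ℓ = θ/κ = 1.31399/1.67627 = 0.78388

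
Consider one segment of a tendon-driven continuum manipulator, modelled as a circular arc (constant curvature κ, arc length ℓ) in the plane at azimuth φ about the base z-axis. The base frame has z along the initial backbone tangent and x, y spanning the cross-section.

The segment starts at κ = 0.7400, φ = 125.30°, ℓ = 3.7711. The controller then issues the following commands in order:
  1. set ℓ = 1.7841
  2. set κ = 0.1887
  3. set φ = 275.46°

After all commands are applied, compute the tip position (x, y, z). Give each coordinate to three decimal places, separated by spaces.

initial: κ=0.7400, φ=125.30°, ℓ=3.7711
cmd 1: set ℓ=1.7841 → (κ,φ,ℓ)=(0.7400,125.30°,1.7841) → tip=(-0.5873,0.8294,1.3092)
cmd 2: set κ=0.1887 → (κ,φ,ℓ)=(0.1887,125.30°,1.7841) → tip=(-0.1719,0.2428,1.7506)
cmd 3: set φ=275.46° → (κ,φ,ℓ)=(0.1887,275.46°,1.7841) → tip=(0.0283,-0.2961,1.7506)

0.028 -0.296 1.751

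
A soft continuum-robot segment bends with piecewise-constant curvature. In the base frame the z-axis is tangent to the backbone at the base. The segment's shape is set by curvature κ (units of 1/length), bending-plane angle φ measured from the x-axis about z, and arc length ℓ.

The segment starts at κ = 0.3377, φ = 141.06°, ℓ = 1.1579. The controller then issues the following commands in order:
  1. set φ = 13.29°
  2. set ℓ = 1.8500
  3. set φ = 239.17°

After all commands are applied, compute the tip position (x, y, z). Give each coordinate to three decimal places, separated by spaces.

-0.287 -0.480 1.732

initial: κ=0.3377, φ=141.06°, ℓ=1.1579
cmd 1: set φ=13.29° → (κ,φ,ℓ)=(0.3377,13.29°,1.1579) → tip=(0.2175,0.0514,1.1286)
cmd 2: set ℓ=1.8500 → (κ,φ,ℓ)=(0.3377,13.29°,1.8500) → tip=(0.5444,0.1286,1.7320)
cmd 3: set φ=239.17° → (κ,φ,ℓ)=(0.3377,239.17°,1.8500) → tip=(-0.2867,-0.4803,1.7320)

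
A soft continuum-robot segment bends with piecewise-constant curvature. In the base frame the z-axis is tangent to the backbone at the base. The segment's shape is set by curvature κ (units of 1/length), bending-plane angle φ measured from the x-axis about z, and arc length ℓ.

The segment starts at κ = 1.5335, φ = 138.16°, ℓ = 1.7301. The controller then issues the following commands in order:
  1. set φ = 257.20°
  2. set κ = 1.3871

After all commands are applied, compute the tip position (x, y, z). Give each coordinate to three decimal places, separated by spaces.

-0.277 -1.221 0.487

initial: κ=1.5335, φ=138.16°, ℓ=1.7301
cmd 1: set φ=257.20° → (κ,φ,ℓ)=(1.5335,257.20°,1.7301) → tip=(-0.2720,-1.1974,0.3060)
cmd 2: set κ=1.3871 → (κ,φ,ℓ)=(1.3871,257.20°,1.7301) → tip=(-0.2775,-1.2213,0.4871)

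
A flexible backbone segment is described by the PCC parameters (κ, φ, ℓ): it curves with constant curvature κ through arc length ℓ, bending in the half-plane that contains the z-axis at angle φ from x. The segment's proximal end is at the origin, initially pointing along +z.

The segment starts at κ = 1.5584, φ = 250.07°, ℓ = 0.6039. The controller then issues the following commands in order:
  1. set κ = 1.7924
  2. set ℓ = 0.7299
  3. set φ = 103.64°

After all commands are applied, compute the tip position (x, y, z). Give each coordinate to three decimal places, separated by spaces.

initial: κ=1.5584, φ=250.07°, ℓ=0.6039
cmd 1: set κ=1.7924 → (κ,φ,ℓ)=(1.7924,250.07°,0.6039) → tip=(-0.1009,-0.2784,0.4927)
cmd 2: set ℓ=0.7299 → (κ,φ,ℓ)=(1.7924,250.07°,0.7299) → tip=(-0.1408,-0.3884,0.5388)
cmd 3: set φ=103.64° → (κ,φ,ℓ)=(1.7924,103.64°,0.7299) → tip=(-0.0974,0.4015,0.5388)

-0.097 0.401 0.539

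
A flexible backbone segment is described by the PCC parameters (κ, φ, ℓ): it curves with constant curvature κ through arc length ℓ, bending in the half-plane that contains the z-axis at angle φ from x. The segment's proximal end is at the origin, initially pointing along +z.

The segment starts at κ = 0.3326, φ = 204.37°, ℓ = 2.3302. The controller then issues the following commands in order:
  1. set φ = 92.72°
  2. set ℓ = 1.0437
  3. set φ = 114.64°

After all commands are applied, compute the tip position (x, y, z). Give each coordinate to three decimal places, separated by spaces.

-0.075 0.163 1.023

initial: κ=0.3326, φ=204.37°, ℓ=2.3302
cmd 1: set φ=92.72° → (κ,φ,ℓ)=(0.3326,92.72°,2.3302) → tip=(-0.0407,0.8577,2.1038)
cmd 2: set ℓ=1.0437 → (κ,φ,ℓ)=(0.3326,92.72°,1.0437) → tip=(-0.0085,0.1791,1.0229)
cmd 3: set φ=114.64° → (κ,φ,ℓ)=(0.3326,114.64°,1.0437) → tip=(-0.0748,0.1630,1.0229)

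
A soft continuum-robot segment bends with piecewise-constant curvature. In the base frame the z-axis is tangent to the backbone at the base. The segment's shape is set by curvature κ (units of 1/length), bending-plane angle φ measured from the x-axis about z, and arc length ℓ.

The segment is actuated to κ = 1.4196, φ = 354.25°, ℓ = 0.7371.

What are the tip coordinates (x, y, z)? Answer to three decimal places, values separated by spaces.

0.350 -0.035 0.610

θ = κ·ℓ = 1.4196 × 0.7371 = 1.04639 rad
ρ = (1 − cos θ)/κ = (1 − 0.50070)/1.4196 = 0.35172
z = sin θ / κ = 0.86562/1.4196 = 0.60976
x = ρ cos φ = 0.35172 × cos(354.25°) = 0.34995
y = ρ sin φ = 0.35172 × sin(354.25°) = -0.03524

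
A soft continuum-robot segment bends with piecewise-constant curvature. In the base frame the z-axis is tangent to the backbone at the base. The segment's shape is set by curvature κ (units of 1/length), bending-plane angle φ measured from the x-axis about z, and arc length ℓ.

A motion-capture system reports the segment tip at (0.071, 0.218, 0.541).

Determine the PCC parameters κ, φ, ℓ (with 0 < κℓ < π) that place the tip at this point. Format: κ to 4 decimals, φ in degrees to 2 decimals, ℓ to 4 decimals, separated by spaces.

1.3282 71.96 0.6036

ρ = √(x²+y²) = √(0.071² + 0.218²) = 0.22927
φ = atan2(y, x) mod 360° = atan2(0.218, 0.071) = 71.9602°
|p|² = ρ² + z² = 0.22927² + 0.541² = 0.34525
κ = 2ρ / |p|² = 2×0.22927 / 0.34525 = 1.32816
θ = 2·atan2(ρ, z) = 2·atan2(0.22927, 0.541) = 0.80169 rad
ℓ = θ/κ = 0.80169/1.32816 = 0.60361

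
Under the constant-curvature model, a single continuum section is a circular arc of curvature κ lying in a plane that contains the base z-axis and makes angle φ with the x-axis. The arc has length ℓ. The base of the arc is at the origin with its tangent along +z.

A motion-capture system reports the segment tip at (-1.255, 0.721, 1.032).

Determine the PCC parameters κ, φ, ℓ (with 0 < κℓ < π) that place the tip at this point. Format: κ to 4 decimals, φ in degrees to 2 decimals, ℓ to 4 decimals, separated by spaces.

ρ = √(x²+y²) = √(-1.255² + 0.721²) = 1.44737
φ = atan2(y, x) mod 360° = atan2(0.721, -1.255) = 150.1225°
|p|² = ρ² + z² = 1.44737² + 1.032² = 3.15989
κ = 2ρ / |p|² = 2×1.44737 / 3.15989 = 0.91609
θ = 2·atan2(ρ, z) = 2·atan2(1.44737, 1.032) = 1.90277 rad
ℓ = θ/κ = 1.90277/0.91609 = 2.07707

0.9161 150.12 2.0771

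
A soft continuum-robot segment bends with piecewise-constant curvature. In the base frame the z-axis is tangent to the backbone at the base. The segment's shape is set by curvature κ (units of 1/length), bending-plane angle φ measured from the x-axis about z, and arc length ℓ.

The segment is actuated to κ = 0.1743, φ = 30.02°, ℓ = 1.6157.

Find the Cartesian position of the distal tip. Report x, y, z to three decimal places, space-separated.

θ = κ·ℓ = 0.1743 × 1.6157 = 0.28162 rad
ρ = (1 − cos θ)/κ = (1 − 0.96061)/0.1743 = 0.22600
z = sin θ / κ = 0.27791/0.1743 = 1.59443
x = ρ cos φ = 0.22600 × cos(30.02°) = 0.19569
y = ρ sin φ = 0.22600 × sin(30.02°) = 0.11307

0.196 0.113 1.594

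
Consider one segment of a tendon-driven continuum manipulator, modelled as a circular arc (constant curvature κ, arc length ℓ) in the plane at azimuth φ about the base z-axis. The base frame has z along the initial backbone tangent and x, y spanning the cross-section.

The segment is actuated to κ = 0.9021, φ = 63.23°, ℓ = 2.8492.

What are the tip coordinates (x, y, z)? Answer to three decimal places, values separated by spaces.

θ = κ·ℓ = 0.9021 × 2.8492 = 2.57026 rad
ρ = (1 − cos θ)/κ = (1 − -0.84118)/0.9021 = 2.04100
z = sin θ / κ = 0.54075/0.9021 = 0.59944
x = ρ cos φ = 2.04100 × cos(63.23°) = 0.91929
y = ρ sin φ = 2.04100 × sin(63.23°) = 1.82225

0.919 1.822 0.599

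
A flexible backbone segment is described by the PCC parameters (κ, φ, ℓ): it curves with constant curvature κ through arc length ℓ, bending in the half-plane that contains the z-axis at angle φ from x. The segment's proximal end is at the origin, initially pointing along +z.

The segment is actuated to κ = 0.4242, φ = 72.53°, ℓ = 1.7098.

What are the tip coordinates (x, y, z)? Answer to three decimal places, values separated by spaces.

0.178 0.566 1.564

θ = κ·ℓ = 0.4242 × 1.7098 = 0.72530 rad
ρ = (1 − cos θ)/κ = (1 − 0.74830)/0.4242 = 0.59335
z = sin θ / κ = 0.66336/0.4242 = 1.56379
x = ρ cos φ = 0.59335 × cos(72.53°) = 0.17813
y = ρ sin φ = 0.59335 × sin(72.53°) = 0.56598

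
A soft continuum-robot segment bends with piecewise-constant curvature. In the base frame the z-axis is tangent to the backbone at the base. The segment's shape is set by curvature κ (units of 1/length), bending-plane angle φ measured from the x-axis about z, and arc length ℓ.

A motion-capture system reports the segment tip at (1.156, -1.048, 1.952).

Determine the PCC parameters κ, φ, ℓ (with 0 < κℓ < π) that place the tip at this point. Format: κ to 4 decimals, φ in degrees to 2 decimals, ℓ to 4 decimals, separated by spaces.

ρ = √(x²+y²) = √(1.156² + -1.048²) = 1.56033
φ = atan2(y, x) mod 360° = atan2(-1.048, 1.156) = 317.8054°
|p|² = ρ² + z² = 1.56033² + 1.952² = 6.24494
κ = 2ρ / |p|² = 2×1.56033 / 6.24494 = 0.49971
θ = 2·atan2(ρ, z) = 2·atan2(1.56033, 1.952) = 1.34869 rad
ℓ = θ/κ = 1.34869/0.49971 = 2.69894

0.4997 317.81 2.6989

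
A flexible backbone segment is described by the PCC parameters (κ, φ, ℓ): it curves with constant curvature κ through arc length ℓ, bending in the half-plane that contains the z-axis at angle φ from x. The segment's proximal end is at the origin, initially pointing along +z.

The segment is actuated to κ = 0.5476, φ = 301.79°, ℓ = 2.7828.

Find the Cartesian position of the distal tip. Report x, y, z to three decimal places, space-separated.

θ = κ·ℓ = 0.5476 × 2.7828 = 1.52386 rad
ρ = (1 − cos θ)/κ = (1 − 0.04692)/0.5476 = 1.74047
z = sin θ / κ = 0.99890/0.5476 = 1.82414
x = ρ cos φ = 1.74047 × cos(301.79°) = 0.91689
y = ρ sin φ = 1.74047 × sin(301.79°) = -1.47937

0.917 -1.479 1.824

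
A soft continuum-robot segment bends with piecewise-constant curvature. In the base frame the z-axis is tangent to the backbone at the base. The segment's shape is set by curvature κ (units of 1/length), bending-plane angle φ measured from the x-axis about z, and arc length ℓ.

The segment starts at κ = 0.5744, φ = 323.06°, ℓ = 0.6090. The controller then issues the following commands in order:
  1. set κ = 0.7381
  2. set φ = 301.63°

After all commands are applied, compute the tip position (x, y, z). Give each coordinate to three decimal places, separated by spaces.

0.071 -0.115 0.589

initial: κ=0.5744, φ=323.06°, ℓ=0.6090
cmd 1: set κ=0.7381 → (κ,φ,ℓ)=(0.7381,323.06°,0.6090) → tip=(0.1076,-0.0809,0.5887)
cmd 2: set φ=301.63° → (κ,φ,ℓ)=(0.7381,301.63°,0.6090) → tip=(0.0706,-0.1146,0.5887)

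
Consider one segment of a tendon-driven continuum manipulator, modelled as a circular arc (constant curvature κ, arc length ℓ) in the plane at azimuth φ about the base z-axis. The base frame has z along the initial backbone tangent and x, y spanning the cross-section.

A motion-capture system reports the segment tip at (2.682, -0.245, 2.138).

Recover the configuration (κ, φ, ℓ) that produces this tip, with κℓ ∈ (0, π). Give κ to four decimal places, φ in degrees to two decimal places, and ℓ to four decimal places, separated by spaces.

ρ = √(x²+y²) = √(2.682² + -0.245²) = 2.69317
φ = atan2(y, x) mod 360° = atan2(-0.245, 2.682) = 354.7805°
|p|² = ρ² + z² = 2.69317² + 2.138² = 11.82419
κ = 2ρ / |p|² = 2×2.69317 / 11.82419 = 0.45554
θ = 2·atan2(ρ, z) = 2·atan2(2.69317, 2.138) = 1.79962 rad
ℓ = θ/κ = 1.79962/0.45554 = 3.95056

0.4555 354.78 3.9506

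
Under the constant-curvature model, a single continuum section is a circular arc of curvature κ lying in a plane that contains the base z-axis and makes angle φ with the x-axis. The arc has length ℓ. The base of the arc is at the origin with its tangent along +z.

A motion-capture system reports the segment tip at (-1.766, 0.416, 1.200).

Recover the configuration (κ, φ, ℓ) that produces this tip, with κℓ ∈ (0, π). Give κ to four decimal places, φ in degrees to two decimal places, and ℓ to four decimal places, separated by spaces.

0.7669 166.75 2.5727

ρ = √(x²+y²) = √(-1.766² + 0.416²) = 1.81434
φ = atan2(y, x) mod 360° = atan2(0.416, -1.766) = 166.7450°
|p|² = ρ² + z² = 1.81434² + 1.200² = 4.73181
κ = 2ρ / |p|² = 2×1.81434 / 4.73181 = 0.76687
θ = 2·atan2(ρ, z) = 2·atan2(1.81434, 1.200) = 1.97290 rad
ℓ = θ/κ = 1.97290/0.76687 = 2.57267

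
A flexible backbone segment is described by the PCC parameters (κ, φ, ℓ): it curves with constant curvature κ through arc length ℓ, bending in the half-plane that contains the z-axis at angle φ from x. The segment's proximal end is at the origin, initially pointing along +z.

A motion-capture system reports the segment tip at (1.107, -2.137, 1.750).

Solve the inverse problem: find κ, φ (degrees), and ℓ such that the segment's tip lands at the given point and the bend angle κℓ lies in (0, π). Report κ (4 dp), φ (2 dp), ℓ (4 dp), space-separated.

0.5436 297.38 3.4661

ρ = √(x²+y²) = √(1.107² + -2.137²) = 2.40670
φ = atan2(y, x) mod 360° = atan2(-2.137, 1.107) = 297.3849°
|p|² = ρ² + z² = 2.40670² + 1.750² = 8.85472
κ = 2ρ / |p|² = 2×2.40670 / 8.85472 = 0.54360
θ = 2·atan2(ρ, z) = 2·atan2(2.40670, 1.750) = 1.88418 rad
ℓ = θ/κ = 1.88418/0.54360 = 3.46613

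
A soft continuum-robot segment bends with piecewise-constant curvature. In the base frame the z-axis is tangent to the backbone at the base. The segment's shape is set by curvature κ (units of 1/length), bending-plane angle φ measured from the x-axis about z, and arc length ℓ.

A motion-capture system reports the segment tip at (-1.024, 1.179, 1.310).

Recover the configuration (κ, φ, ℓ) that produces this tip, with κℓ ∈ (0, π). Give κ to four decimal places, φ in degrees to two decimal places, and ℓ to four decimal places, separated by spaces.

ρ = √(x²+y²) = √(-1.024² + 1.179²) = 1.56161
φ = atan2(y, x) mod 360° = atan2(1.179, -1.024) = 130.9754°
|p|² = ρ² + z² = 1.56161² + 1.310² = 4.15472
κ = 2ρ / |p|² = 2×1.56161 / 4.15472 = 0.75173
θ = 2·atan2(ρ, z) = 2·atan2(1.56161, 1.310) = 1.74559 rad
ℓ = θ/κ = 1.74559/0.75173 = 2.32210

0.7517 130.98 2.3221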